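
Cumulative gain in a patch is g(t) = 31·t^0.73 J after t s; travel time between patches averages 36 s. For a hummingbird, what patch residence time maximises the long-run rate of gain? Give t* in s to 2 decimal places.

97.33 s

Optimal t* satisfies g'(t*) = g(t*)/(T + t*).
g'(t) = 0.73·31·t^-0.27. Setting 0.73·31·t^-0.27 = 31·t^0.73/(36+t) gives 0.73(36+t) = t, so 0.27·t = 0.73×36.
t* = 0.73×36/0.27 = 97.33 s.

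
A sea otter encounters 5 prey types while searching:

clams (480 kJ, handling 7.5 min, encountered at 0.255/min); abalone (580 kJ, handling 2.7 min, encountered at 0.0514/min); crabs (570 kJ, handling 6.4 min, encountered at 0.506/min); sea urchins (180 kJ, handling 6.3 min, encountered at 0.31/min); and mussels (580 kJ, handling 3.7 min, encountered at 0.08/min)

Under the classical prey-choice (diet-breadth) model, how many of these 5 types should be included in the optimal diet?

3

E/h in descending order: abalone 215, mussels 157, crabs 89.1, clams 64, sea urchins 28.6 kJ/min. The optimal diet is the largest prefix of this list for which every included type satisfies E_i/h_i > R on the types above it.
Rate on top 1: 26.18. mussels: 157 > 26.18 → include.
Rate on top 2: 53.12. crabs: 89.1 > 53.12 → include.
Rate on top 3: 78.03. clams: 64 < 78.03 → exclude; stop.
Optimal diet: abalone, mussels, crabs — 3 of 5 types.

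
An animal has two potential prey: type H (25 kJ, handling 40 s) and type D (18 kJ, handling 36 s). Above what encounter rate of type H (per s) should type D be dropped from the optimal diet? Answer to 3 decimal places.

The zero-one rule: include type D iff E₂/h₂ > λE₁/(1+λh₁). Equality gives the switch point.
λE₁h₂ = E₂ + λE₂h₁ ⇒ λ = E₂/(E₁h₂ − E₂h₁) = 18/(900 − 720) = 0.1 per s.

0.100 per s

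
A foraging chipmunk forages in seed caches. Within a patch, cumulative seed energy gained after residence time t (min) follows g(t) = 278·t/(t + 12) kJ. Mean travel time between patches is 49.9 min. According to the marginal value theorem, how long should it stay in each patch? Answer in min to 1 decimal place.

Maximise g(t)/(T+t): set derivative to zero → g'(t)(T+t) = g(t).
g'(t) = 278·12/(t + 12)². Setting 278·12/(t+12)² = 278t/[(t+12)(49.9+t)] gives 12(49.9+t) = t(t+12), so t² = 12×49.9 = 598.8.
t* = √598.8 = 24.47 min.

24.5 min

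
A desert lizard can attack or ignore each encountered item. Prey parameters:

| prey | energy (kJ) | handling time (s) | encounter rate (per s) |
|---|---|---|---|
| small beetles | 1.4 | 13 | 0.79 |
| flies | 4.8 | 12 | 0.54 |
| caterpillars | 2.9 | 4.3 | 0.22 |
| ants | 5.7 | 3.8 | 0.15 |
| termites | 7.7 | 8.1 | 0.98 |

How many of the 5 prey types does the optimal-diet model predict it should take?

Rank by E/h (kJ/s): ants 1.5, termites 0.951, caterpillars 0.674, flies 0.4, small beetles 0.108. Include each in turn until the next type's E/h falls below the running intake rate.
Rate on top 1: 0.5446. termites: 0.951 > 0.5446 → include.
Rate on top 2: 0.8836. caterpillars: 0.674 < 0.8836 → exclude; stop.
Optimal diet: ants, termites — 2 of 5 types.

2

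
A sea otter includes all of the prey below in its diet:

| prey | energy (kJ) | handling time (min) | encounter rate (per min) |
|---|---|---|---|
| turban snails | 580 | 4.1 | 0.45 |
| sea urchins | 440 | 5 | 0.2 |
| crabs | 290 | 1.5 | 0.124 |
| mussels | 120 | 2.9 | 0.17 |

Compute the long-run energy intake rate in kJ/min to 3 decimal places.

Energy encountered per unit search time: 0.45×580 + 0.2×440 + 0.124×290 + 0.17×120 = 405.4 kJ/min.
Handling time per unit search time: 0.45×4.1 + 0.2×5 + 0.124×1.5 + 0.17×2.9 = 3.524.
Rate = 405.4/(1 + 3.524) = 89.6 kJ/min.

89.602 kJ/min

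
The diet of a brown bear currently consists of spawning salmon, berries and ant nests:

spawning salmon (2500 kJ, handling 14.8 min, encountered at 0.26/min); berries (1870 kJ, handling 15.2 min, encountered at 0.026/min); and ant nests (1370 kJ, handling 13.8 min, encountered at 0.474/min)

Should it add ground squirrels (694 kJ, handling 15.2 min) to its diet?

No

Intake rate on the current diet: R = (0.26×2500 + 0.026×1870 + 0.474×1370) / (1 + 0.26×14.8 + 0.026×15.2 + 0.474×13.8) = 1348/11.78 = 114.4 kJ/min.
ground squirrels: E/h = 694/15.2 = 45.66 kJ/min.
Since 45.66 < R, time spent handling ground squirrels is better spent searching.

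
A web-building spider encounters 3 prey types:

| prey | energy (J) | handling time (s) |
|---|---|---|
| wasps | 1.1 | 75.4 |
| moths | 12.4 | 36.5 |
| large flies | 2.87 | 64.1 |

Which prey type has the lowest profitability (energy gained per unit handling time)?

In descending order of E/h:
moths: 12.4/36.5 = 0.34 J/s
large flies: 2.87/64.1 = 0.0448 J/s
wasps: 1.1/75.4 = 0.0146 J/s

wasps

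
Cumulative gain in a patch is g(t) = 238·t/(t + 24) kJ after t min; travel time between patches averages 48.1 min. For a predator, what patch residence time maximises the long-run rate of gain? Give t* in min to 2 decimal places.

33.98 min

Maximise g(t)/(T+t): set derivative to zero → g'(t)(T+t) = g(t).
g'(t) = 238·24/(t + 24)². Setting 238·24/(t+24)² = 238t/[(t+24)(48.1+t)] gives 24(48.1+t) = t(t+24), so t² = 24×48.1 = 1154.
t* = √1154 = 33.98 min.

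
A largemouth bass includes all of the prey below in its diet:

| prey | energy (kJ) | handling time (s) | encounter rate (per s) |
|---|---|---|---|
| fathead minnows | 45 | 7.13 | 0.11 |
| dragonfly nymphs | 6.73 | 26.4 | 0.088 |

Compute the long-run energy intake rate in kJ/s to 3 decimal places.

1.349 kJ/s

Energy encountered per unit search time: 0.11×45 + 0.088×6.73 = 5.542 kJ/s.
Handling time per unit search time: 0.11×7.13 + 0.088×26.4 = 3.107.
Rate = 5.542/(1 + 3.107) = 1.349 kJ/s.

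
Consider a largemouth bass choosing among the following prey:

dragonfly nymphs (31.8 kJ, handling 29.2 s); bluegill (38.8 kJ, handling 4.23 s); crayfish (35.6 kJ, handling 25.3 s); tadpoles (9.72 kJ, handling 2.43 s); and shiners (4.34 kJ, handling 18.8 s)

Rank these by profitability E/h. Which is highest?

In descending order of E/h:
bluegill: 38.8/4.23 = 9.17 kJ/s
tadpoles: 9.72/2.43 = 4 kJ/s
crayfish: 35.6/25.3 = 1.41 kJ/s
dragonfly nymphs: 31.8/29.2 = 1.09 kJ/s
shiners: 4.34/18.8 = 0.231 kJ/s

bluegill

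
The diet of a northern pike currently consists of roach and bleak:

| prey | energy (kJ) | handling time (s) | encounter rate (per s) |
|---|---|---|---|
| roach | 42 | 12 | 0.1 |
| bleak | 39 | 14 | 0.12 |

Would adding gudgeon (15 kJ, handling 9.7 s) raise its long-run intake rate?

Intake rate on the current diet: R = (0.1×42 + 0.12×39) / (1 + 0.1×12 + 0.12×14) = 8.88/3.88 = 2.289 kJ/s.
Profitability of gudgeon: 15/9.7 = 1.546 kJ/s.
Since 1.546 < R, time spent handling gudgeon is better spent searching.

No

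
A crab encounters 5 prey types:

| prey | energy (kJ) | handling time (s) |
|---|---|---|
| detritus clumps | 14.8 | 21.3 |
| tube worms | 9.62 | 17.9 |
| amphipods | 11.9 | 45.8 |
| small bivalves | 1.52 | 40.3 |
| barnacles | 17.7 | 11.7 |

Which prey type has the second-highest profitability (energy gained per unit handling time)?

Profitability E/h (kJ/s): detritus clumps = 14.8/21.3 = 0.695, tube worms = 9.62/17.9 = 0.537, amphipods = 11.9/45.8 = 0.26, small bivalves = 1.52/40.3 = 0.0377, barnacles = 17.7/11.7 = 1.51.
Ranked: barnacles > detritus clumps > tube worms > amphipods > small bivalves.

detritus clumps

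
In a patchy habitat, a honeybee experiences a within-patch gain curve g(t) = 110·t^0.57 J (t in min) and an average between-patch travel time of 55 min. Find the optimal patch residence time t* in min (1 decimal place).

By the marginal value theorem, leave when the instantaneous gain rate g'(t) equals the habitat-wide average g(t)/(T + t).
g'(t) = 0.57·110·t^-0.43. Setting 0.57·110·t^-0.43 = 110·t^0.57/(55+t) gives 0.57(55+t) = t, so 0.43·t = 0.57×55.
t* = 0.57×55/0.43 = 72.91 min.

72.9 min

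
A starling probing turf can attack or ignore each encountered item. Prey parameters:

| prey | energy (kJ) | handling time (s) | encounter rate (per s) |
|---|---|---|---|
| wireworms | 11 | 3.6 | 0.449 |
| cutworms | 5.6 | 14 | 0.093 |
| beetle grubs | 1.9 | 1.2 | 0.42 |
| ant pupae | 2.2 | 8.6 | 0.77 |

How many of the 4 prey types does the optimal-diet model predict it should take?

1

Profitabilities (E/h, kJ/s): wireworms 3.06, beetle grubs 1.58, cutworms 0.4, ant pupae 0.256. Add prey in this order while the next type's profitability exceeds the intake rate on those already taken.
Rate on top 1: 1.888. beetle grubs: 1.58 < 1.888 → exclude; stop.
Optimal diet: wireworms — 1 of 4 types.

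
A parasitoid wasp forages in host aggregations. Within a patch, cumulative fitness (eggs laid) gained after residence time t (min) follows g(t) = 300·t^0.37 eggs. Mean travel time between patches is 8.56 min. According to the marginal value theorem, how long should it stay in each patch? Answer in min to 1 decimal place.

5.0 min

Maximise g(t)/(T+t): set derivative to zero → g'(t)(T+t) = g(t).
g'(t) = 0.37·300·t^-0.63. Setting 0.37·300·t^-0.63 = 300·t^0.37/(8.56+t) gives 0.37(8.56+t) = t, so 0.63·t = 0.37×8.56.
t* = 0.37×8.56/0.63 = 5.027 min.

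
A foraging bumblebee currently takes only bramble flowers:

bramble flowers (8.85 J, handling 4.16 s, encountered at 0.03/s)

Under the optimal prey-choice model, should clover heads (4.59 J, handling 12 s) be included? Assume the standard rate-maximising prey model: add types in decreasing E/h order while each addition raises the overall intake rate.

Yes

Intake rate on the current diet: R = (0.03×8.85) / (1 + 0.03×4.16) = 0.2655/1.125 = 0.236 J/s.
Profitability of clover heads: 4.59/12 = 0.3825 J/s.
0.3825 > 0.236, so adding clover heads raises the average — include it.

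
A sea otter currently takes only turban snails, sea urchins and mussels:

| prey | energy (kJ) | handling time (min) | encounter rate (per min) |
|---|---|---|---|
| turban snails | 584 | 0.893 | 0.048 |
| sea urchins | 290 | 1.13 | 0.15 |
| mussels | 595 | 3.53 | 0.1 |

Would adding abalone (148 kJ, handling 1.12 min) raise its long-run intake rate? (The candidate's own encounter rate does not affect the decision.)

Yes

Intake rate on the current diet: R = (0.048×584 + 0.15×290 + 0.1×595) / (1 + 0.048×0.893 + 0.15×1.13 + 0.1×3.53) = 131/1.565 = 83.71 kJ/min.
abalone: E/h = 148/1.12 = 132.1 kJ/min.
132.1 > 83.71, so adding abalone raises the average — include it.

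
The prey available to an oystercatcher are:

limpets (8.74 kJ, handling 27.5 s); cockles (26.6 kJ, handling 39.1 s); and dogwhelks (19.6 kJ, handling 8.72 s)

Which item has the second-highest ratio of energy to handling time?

In descending order of E/h:
dogwhelks: 19.6/8.72 = 2.25 kJ/s
cockles: 26.6/39.1 = 0.68 kJ/s
limpets: 8.74/27.5 = 0.318 kJ/s

cockles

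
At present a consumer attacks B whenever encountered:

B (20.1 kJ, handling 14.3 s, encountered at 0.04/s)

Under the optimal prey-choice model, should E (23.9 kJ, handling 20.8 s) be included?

Current rate: (0.04×20.1)/(1 + 0.04×14.3) = 0.5115 kJ/s.
E: E/h = 23.9/20.8 = 1.149 kJ/s.
1.149 > 0.5115, so adding E raises the average — include it.

Yes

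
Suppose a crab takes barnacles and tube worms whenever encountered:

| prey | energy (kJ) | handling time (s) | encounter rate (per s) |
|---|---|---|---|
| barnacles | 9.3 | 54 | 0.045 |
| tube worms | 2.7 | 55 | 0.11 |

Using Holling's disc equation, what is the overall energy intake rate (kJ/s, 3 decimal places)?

Energy encountered per unit search time: 0.045×9.3 + 0.11×2.7 = 0.7155 kJ/s.
Handling time per unit search time: 0.045×54 + 0.11×55 = 8.48.
Rate = 0.7155/(1 + 8.48) = 0.07547 kJ/s.

0.075 kJ/s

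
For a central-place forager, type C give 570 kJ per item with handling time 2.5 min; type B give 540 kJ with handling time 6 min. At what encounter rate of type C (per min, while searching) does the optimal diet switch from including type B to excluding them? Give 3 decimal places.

0.261 per min

Drop type B once their profitability E₂/h₂ falls below the rate achievable on type C alone: E₂/h₂ = λE₁/(1 + λh₁).
Solve for λ: λE₁h₂ = E₂(1 + λh₁) → λ(E₁h₂ − E₂h₁) = E₂ → λ = E₂/(E₁h₂ − E₂h₁).
λ = 540/(570×6 − 540×2.5) = 540/2070 = 0.2609 per min.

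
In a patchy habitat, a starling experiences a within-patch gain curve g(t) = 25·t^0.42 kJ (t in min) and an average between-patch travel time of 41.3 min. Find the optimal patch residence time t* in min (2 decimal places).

29.91 min

Optimal t* satisfies g'(t*) = g(t*)/(T + t*).
g'(t) = 0.42·25·t^-0.58. Setting 0.42·25·t^-0.58 = 25·t^0.42/(41.3+t) gives 0.42(41.3+t) = t, so 0.58·t = 0.42×41.3.
t* = 0.42×41.3/0.58 = 29.91 min.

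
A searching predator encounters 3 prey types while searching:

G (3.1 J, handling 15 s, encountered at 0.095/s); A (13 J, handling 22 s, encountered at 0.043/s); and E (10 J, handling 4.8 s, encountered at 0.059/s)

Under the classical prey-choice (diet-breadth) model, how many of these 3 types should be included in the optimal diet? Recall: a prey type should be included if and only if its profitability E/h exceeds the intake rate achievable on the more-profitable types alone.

2

E/h in descending order: E 2.08, A 0.591, G 0.207 J/s. The optimal diet is the largest prefix of this list for which every included type satisfies E_i/h_i > R on the types above it.
Rate on top 1: 0.4598. A: 0.591 > 0.4598 → include.
Rate on top 2: 0.5154. G: 0.207 < 0.5154 → exclude; stop.
Optimal diet: E, A — 2 of 3 types.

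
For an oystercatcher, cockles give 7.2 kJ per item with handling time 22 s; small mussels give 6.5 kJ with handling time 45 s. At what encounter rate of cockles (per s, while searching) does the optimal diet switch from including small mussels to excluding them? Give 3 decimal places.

The zero-one rule: include small mussels iff E₂/h₂ > λE₁/(1+λh₁). Equality gives the switch point.
λE₁h₂ = E₂ + λE₂h₁ ⇒ λ = E₂/(E₁h₂ − E₂h₁) = 6.5/(324 − 143) = 0.03591 per s.

0.036 per s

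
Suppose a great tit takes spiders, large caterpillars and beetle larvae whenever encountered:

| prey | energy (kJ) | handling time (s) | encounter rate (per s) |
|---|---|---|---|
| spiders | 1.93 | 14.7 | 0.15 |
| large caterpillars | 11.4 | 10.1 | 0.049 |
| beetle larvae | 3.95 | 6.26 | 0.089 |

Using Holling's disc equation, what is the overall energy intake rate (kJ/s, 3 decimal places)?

0.282 kJ/s

R = Σλ_iE_i / (1 + Σλ_ih_i)
Numerator: 0.15×1.93 + 0.049×11.4 + 0.089×3.95 = 1.2
Denominator: 1 + 0.15×14.7 + 0.049×10.1 + 0.089×6.26 = 4.257
R = 1.2/4.257 = 0.2818 kJ/s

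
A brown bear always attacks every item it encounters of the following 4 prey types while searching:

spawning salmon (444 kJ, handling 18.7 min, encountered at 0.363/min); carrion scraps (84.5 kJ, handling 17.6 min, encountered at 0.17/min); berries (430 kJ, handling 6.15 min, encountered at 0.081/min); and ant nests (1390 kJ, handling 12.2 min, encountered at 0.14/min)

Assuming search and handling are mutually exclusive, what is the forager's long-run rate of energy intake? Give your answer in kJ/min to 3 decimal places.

R = (0.363×444 + 0.17×84.5 + 0.081×430 + 0.14×1390) / (1 + 0.363×18.7 + 0.17×17.6 + 0.081×6.15 + 0.14×12.2) = 405/12.99 = 31.18 kJ/min.

31.184 kJ/min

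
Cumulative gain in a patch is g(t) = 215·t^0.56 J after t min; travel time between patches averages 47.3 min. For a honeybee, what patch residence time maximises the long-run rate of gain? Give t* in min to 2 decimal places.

60.20 min

Maximise g(t)/(T+t): set derivative to zero → g'(t)(T+t) = g(t).
g'(t) = 0.56·215·t^-0.44. Setting 0.56·215·t^-0.44 = 215·t^0.56/(47.3+t) gives 0.56(47.3+t) = t, so 0.44·t = 0.56×47.3.
t* = 0.56×47.3/0.44 = 60.2 min.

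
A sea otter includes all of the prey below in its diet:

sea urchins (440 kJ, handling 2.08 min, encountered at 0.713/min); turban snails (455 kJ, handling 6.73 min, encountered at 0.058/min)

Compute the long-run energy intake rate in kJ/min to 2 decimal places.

118.37 kJ/min

R = Σλ_iE_i / (1 + Σλ_ih_i)
Numerator: 0.713×440 + 0.058×455 = 340.1
Denominator: 1 + 0.713×2.08 + 0.058×6.73 = 2.873
R = 340.1/2.873 = 118.4 kJ/min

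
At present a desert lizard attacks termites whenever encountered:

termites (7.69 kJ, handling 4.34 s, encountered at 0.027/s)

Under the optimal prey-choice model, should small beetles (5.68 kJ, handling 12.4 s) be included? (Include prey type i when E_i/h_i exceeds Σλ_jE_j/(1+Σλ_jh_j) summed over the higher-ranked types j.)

Intake rate on the current diet: R = (0.027×7.69) / (1 + 0.027×4.34) = 0.2076/1.117 = 0.1859 kJ/s.
small beetles: E/h = 5.68/12.4 = 0.4581 kJ/s.
Since 0.4581 > R, including small beetles increases the long-run rate.

Yes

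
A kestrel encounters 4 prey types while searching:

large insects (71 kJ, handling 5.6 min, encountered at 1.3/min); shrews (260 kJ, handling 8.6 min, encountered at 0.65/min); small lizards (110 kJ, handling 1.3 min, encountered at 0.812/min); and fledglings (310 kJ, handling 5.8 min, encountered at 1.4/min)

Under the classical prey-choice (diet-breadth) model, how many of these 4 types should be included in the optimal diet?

2

E/h in descending order: small lizards 84.6, fledglings 53.4, shrews 30.2, large insects 12.7 kJ/min. The optimal diet is the largest prefix of this list for which every included type satisfies E_i/h_i > R on the types above it.
Rate on top 1: 43.45. fledglings: 53.4 > 43.45 → include.
Rate on top 2: 51.43. shrews: 30.2 < 51.43 → exclude; stop.
Optimal diet: small lizards, fledglings — 2 of 4 types.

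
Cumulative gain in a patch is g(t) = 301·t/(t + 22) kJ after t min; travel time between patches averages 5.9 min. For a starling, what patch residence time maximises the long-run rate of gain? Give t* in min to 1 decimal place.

11.4 min

Maximise g(t)/(T+t): set derivative to zero → g'(t)(T+t) = g(t).
g'(t) = 301·22/(t + 22)². Setting 301·22/(t+22)² = 301t/[(t+22)(5.9+t)] gives 22(5.9+t) = t(t+22), so t² = 22×5.9 = 129.8.
t* = √129.8 = 11.39 min.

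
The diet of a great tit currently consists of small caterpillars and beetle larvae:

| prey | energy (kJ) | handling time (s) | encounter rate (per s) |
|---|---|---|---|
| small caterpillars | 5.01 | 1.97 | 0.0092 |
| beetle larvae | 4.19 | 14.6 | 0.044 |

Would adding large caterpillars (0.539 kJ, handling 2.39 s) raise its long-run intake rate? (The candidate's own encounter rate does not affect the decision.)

Current rate: (0.0092×5.01 + 0.044×4.19)/(1 + 0.0092×1.97 + 0.044×14.6) = 0.1388 kJ/s.
large caterpillars: E/h = 0.539/2.39 = 0.2255 kJ/s.
0.2255 > 0.1388, so adding large caterpillars raises the average — include it.

Yes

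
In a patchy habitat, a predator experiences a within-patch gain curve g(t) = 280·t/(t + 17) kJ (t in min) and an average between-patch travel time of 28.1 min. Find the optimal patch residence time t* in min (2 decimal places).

Maximise g(t)/(T+t): set derivative to zero → g'(t)(T+t) = g(t).
g'(t) = 280·17/(t + 17)². Setting 280·17/(t+17)² = 280t/[(t+17)(28.1+t)] gives 17(28.1+t) = t(t+17), so t² = 17×28.1 = 477.7.
t* = √477.7 = 21.86 min.

21.86 min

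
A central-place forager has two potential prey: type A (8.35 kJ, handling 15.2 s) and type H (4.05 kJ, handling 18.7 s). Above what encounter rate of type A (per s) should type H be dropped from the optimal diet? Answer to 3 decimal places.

At the threshold, the rate on type A alone equals the profitability of type H: λ·8.35/(1 + λ·15.2) = 4.05/18.7 = 0.2166.
Rearranging, λ(8.35 − 0.2166×15.2) = 0.2166, so λ = 0.2166/5.058 = 0.04282 per s.

0.043 per s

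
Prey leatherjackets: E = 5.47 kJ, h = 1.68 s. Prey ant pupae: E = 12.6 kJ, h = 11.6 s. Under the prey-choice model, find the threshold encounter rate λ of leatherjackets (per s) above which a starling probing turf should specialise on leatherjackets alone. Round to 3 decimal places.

Drop ant pupae once their profitability E₂/h₂ falls below the rate achievable on leatherjackets alone: E₂/h₂ = λE₁/(1 + λh₁).
Solve for λ: λE₁h₂ = E₂(1 + λh₁) → λ(E₁h₂ − E₂h₁) = E₂ → λ = E₂/(E₁h₂ − E₂h₁).
λ = 12.6/(5.47×11.6 − 12.6×1.68) = 12.6/42.28 = 0.298 per s.

0.298 per s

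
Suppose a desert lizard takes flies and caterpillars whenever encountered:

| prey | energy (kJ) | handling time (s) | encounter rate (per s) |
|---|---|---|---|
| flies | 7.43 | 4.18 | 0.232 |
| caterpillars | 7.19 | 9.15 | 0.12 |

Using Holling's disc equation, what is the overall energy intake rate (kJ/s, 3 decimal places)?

0.843 kJ/s

R = (0.232×7.43 + 0.12×7.19) / (1 + 0.232×4.18 + 0.12×9.15) = 2.587/3.068 = 0.8431 kJ/s.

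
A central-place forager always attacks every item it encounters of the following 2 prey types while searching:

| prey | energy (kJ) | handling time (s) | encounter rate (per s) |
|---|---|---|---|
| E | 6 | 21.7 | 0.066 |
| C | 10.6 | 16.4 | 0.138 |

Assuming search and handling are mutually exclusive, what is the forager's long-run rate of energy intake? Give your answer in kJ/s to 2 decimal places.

0.40 kJ/s

Energy encountered per unit search time: 0.066×6 + 0.138×10.6 = 1.859 kJ/s.
Handling time per unit search time: 0.066×21.7 + 0.138×16.4 = 3.695.
Rate = 1.859/(1 + 3.695) = 0.3959 kJ/s.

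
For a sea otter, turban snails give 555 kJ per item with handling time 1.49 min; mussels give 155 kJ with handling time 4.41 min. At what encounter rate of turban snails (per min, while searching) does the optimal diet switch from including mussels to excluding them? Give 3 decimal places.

0.070 per min

Drop mussels once their profitability E₂/h₂ falls below the rate achievable on turban snails alone: E₂/h₂ = λE₁/(1 + λh₁).
Solve for λ: λE₁h₂ = E₂(1 + λh₁) → λ(E₁h₂ − E₂h₁) = E₂ → λ = E₂/(E₁h₂ − E₂h₁).
λ = 155/(555×4.41 − 155×1.49) = 155/2217 = 0.06993 per min.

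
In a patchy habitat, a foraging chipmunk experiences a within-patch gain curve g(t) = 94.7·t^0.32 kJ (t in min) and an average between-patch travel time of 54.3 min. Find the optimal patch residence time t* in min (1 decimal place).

Maximise g(t)/(T+t): set derivative to zero → g'(t)(T+t) = g(t).
g'(t) = 0.32·94.7·t^-0.68. Setting 0.32·94.7·t^-0.68 = 94.7·t^0.32/(54.3+t) gives 0.32(54.3+t) = t, so 0.68·t = 0.32×54.3.
t* = 0.32×54.3/0.68 = 25.55 min.

25.6 min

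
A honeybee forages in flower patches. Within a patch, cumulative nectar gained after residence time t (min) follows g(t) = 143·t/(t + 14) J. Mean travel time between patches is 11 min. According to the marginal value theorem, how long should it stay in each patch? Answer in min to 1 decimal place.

12.4 min

Maximise g(t)/(T+t): set derivative to zero → g'(t)(T+t) = g(t).
g'(t) = 143·14/(t + 14)². Setting 143·14/(t+14)² = 143t/[(t+14)(11+t)] gives 14(11+t) = t(t+14), so t² = 14×11 = 154.
t* = √154 = 12.41 min.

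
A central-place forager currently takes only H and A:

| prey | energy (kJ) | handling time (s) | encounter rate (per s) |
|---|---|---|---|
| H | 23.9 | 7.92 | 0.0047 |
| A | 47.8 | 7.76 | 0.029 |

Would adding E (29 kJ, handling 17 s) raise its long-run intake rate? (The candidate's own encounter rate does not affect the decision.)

Yes

Intake rate on the current diet: R = (0.0047×23.9 + 0.029×47.8) / (1 + 0.0047×7.92 + 0.029×7.76) = 1.499/1.262 = 1.187 kJ/s.
Profitability of E: 29/17 = 1.706 kJ/s.
1.706 > 1.187, so adding E raises the average — include it.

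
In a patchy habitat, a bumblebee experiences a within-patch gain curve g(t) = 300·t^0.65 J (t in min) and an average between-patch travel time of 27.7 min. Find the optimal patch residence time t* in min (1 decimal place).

By the marginal value theorem, leave when the instantaneous gain rate g'(t) equals the habitat-wide average g(t)/(T + t).
g'(t) = 0.65·300·t^-0.35. Setting 0.65·300·t^-0.35 = 300·t^0.65/(27.7+t) gives 0.65(27.7+t) = t, so 0.35·t = 0.65×27.7.
t* = 0.65×27.7/0.35 = 51.44 min.

51.4 min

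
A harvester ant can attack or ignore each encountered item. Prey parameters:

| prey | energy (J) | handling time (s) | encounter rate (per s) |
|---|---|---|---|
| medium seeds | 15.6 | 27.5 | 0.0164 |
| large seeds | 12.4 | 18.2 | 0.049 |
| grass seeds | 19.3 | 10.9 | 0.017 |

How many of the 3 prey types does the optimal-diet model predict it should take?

3

E/h in descending order: grass seeds 1.77, large seeds 0.681, medium seeds 0.567 J/s. The optimal diet is the largest prefix of this list for which every included type satisfies E_i/h_i > R on the types above it.
Rate on top 1: 0.2768. large seeds: 0.681 > 0.2768 → include.
Rate on top 2: 0.4505. medium seeds: 0.567 > 0.4505 → include.
Optimal diet: grass seeds, large seeds, medium seeds — 3 of 3 types.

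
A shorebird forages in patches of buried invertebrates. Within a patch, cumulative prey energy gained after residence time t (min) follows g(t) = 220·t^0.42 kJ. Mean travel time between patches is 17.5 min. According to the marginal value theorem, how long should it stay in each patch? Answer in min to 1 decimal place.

12.7 min

By the marginal value theorem, leave when the instantaneous gain rate g'(t) equals the habitat-wide average g(t)/(T + t).
g'(t) = 0.42·220·t^-0.58. Setting 0.42·220·t^-0.58 = 220·t^0.42/(17.5+t) gives 0.42(17.5+t) = t, so 0.58·t = 0.42×17.5.
t* = 0.42×17.5/0.58 = 12.67 min.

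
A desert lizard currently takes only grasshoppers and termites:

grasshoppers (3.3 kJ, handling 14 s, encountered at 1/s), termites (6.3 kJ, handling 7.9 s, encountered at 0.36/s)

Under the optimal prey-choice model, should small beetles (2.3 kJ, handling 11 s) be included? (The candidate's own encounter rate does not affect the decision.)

On grasshoppers and termites alone, R = ΣλE/(1+Σλh) = 5.568/17.84 = 0.312 kJ/s.
small beetles: E/h = 2.3/11 = 0.2091 kJ/s.
0.2091 < 0.312, so adding small beetles would lower the average — exclude it.

No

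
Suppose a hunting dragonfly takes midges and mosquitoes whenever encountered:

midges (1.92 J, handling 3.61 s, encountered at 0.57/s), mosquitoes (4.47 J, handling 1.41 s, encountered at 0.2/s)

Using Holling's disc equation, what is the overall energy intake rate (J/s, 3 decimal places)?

Energy encountered per unit search time: 0.57×1.92 + 0.2×4.47 = 1.988 J/s.
Handling time per unit search time: 0.57×3.61 + 0.2×1.41 = 2.34.
Rate = 1.988/(1 + 2.34) = 0.5954 J/s.

0.595 J/s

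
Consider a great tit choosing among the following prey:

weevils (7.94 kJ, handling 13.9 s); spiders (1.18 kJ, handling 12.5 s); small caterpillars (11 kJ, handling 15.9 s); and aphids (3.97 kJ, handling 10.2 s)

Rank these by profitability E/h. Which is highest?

small caterpillars

In descending order of E/h:
small caterpillars: 11/15.9 = 0.692 kJ/s
weevils: 7.94/13.9 = 0.571 kJ/s
aphids: 3.97/10.2 = 0.389 kJ/s
spiders: 1.18/12.5 = 0.0944 kJ/s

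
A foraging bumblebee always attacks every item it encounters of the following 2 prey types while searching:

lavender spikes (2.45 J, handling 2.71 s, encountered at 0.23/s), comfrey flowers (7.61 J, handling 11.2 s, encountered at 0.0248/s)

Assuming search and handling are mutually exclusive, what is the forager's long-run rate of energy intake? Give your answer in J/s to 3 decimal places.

R = (0.23×2.45 + 0.0248×7.61) / (1 + 0.23×2.71 + 0.0248×11.2) = 0.7522/1.901 = 0.3957 J/s.

0.396 J/s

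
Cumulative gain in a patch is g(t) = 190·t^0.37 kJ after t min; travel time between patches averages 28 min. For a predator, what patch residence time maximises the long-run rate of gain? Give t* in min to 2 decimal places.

Maximise g(t)/(T+t): set derivative to zero → g'(t)(T+t) = g(t).
g'(t) = 0.37·190·t^-0.63. Setting 0.37·190·t^-0.63 = 190·t^0.37/(28+t) gives 0.37(28+t) = t, so 0.63·t = 0.37×28.
t* = 0.37×28/0.63 = 16.44 min.

16.44 min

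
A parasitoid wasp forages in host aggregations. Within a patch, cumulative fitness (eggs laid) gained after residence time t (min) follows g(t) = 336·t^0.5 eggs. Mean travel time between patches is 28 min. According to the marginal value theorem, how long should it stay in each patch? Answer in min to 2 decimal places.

Optimal t* satisfies g'(t*) = g(t*)/(T + t*).
g'(t) = 0.5·336·t^-0.5. Setting 0.5·336·t^-0.5 = 336·t^0.5/(28+t) gives 0.5(28+t) = t, so 0.50·t = 0.5×28.
t* = 0.5×28/0.50 = 28 min.

28.00 min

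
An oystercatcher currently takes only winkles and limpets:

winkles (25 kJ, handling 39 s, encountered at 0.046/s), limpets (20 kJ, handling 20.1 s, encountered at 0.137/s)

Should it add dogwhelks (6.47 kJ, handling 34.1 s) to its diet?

Intake rate on the current diet: R = (0.046×25 + 0.137×20) / (1 + 0.046×39 + 0.137×20.1) = 3.89/5.548 = 0.7012 kJ/s.
dogwhelks: E/h = 6.47/34.1 = 0.1897 kJ/s.
Since 0.1897 < R, time spent handling dogwhelks is better spent searching.

No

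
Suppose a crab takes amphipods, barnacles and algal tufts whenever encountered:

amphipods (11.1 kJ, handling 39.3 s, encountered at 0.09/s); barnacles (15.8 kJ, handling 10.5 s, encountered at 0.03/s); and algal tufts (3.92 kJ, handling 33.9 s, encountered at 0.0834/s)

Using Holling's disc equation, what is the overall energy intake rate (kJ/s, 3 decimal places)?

R = Σλ_iE_i / (1 + Σλ_ih_i)
Numerator: 0.09×11.1 + 0.03×15.8 + 0.0834×3.92 = 1.8
Denominator: 1 + 0.09×39.3 + 0.03×10.5 + 0.0834×33.9 = 7.679
R = 1.8/7.679 = 0.2344 kJ/s

0.234 kJ/s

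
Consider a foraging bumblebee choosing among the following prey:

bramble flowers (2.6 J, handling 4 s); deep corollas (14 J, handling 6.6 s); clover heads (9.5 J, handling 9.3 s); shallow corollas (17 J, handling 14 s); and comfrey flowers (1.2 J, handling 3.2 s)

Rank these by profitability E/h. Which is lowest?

comfrey flowers

Profitability E/h (J/s): bramble flowers = 2.6/4 = 0.65, deep corollas = 14/6.6 = 2.12, clover heads = 9.5/9.3 = 1.02, shallow corollas = 17/14 = 1.21, comfrey flowers = 1.2/3.2 = 0.375.
Ranked: deep corollas > shallow corollas > clover heads > bramble flowers > comfrey flowers.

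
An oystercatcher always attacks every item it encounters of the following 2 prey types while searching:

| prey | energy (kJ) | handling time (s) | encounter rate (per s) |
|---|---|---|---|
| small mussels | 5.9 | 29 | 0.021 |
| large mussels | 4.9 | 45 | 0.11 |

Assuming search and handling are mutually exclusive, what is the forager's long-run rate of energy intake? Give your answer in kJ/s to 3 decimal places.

0.101 kJ/s

R = (0.021×5.9 + 0.11×4.9) / (1 + 0.021×29 + 0.11×45) = 0.6629/6.559 = 0.1011 kJ/s.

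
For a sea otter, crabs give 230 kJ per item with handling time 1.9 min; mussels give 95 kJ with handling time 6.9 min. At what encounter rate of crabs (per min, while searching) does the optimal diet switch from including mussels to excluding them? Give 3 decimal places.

0.068 per min

At the threshold, the rate on crabs alone equals the profitability of mussels: λ·230/(1 + λ·1.9) = 95/6.9 = 13.77.
Rearranging, λ(230 − 13.77×1.9) = 13.77, so λ = 13.77/203.8 = 0.06754 per min.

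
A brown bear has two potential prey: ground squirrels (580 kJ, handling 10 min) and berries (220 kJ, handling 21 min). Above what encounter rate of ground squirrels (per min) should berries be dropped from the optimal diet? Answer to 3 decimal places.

0.022 per min

The zero-one rule: include berries iff E₂/h₂ > λE₁/(1+λh₁). Equality gives the switch point.
λE₁h₂ = E₂ + λE₂h₁ ⇒ λ = E₂/(E₁h₂ − E₂h₁) = 220/(1.218e+04 − 2200) = 0.02204 per min.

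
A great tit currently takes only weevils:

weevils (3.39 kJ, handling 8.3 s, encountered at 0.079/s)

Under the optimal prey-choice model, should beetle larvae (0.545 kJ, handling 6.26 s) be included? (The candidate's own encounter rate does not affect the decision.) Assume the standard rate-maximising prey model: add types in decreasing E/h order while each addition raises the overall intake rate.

Current rate: (0.079×3.39)/(1 + 0.079×8.3) = 0.1618 kJ/s.
beetle larvae: E/h = 0.545/6.26 = 0.08706 kJ/s.
Since 0.08706 < R, time spent handling beetle larvae is better spent searching.

No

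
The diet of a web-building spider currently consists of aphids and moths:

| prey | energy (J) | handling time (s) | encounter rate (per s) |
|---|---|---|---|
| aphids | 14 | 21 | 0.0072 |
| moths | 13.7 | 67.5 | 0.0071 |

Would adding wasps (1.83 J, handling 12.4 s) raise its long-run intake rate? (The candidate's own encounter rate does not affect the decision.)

Yes

Current rate: (0.0072×14 + 0.0071×13.7)/(1 + 0.0072×21 + 0.0071×67.5) = 0.1215 J/s.
wasps: E/h = 1.83/12.4 = 0.1476 J/s.
Since 0.1476 > R, including wasps increases the long-run rate.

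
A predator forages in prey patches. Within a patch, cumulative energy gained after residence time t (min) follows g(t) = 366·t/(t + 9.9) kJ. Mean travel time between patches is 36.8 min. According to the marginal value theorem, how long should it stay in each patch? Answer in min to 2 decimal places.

By the marginal value theorem, leave when the instantaneous gain rate g'(t) equals the habitat-wide average g(t)/(T + t).
g'(t) = 366·9.9/(t + 9.9)². Setting 366·9.9/(t+9.9)² = 366t/[(t+9.9)(36.8+t)] gives 9.9(36.8+t) = t(t+9.9), so t² = 9.9×36.8 = 364.3.
t* = √364.3 = 19.09 min.

19.09 min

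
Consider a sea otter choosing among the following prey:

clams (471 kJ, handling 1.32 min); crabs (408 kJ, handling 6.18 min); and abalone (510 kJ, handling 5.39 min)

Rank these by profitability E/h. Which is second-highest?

abalone

In descending order of E/h:
clams: 471/1.32 = 357 kJ/min
abalone: 510/5.39 = 94.6 kJ/min
crabs: 408/6.18 = 66 kJ/min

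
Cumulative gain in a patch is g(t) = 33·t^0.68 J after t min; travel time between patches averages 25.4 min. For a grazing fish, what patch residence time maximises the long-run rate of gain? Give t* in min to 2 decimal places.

53.98 min

By the marginal value theorem, leave when the instantaneous gain rate g'(t) equals the habitat-wide average g(t)/(T + t).
g'(t) = 0.68·33·t^-0.32. Setting 0.68·33·t^-0.32 = 33·t^0.68/(25.4+t) gives 0.68(25.4+t) = t, so 0.32·t = 0.68×25.4.
t* = 0.68×25.4/0.32 = 53.98 min.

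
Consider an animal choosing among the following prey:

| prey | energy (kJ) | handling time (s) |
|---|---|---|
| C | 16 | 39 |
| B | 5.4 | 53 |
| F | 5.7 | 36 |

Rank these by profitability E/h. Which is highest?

In descending order of E/h:
C: 16/39 = 0.41 kJ/s
F: 5.7/36 = 0.158 kJ/s
B: 5.4/53 = 0.102 kJ/s

C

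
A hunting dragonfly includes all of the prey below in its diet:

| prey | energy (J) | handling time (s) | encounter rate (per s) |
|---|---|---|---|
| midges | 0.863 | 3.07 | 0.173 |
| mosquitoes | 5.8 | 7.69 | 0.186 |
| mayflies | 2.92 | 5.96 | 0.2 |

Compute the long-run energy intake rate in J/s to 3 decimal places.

0.436 J/s

Energy encountered per unit search time: 0.173×0.863 + 0.186×5.8 + 0.2×2.92 = 1.812 J/s.
Handling time per unit search time: 0.173×3.07 + 0.186×7.69 + 0.2×5.96 = 3.153.
Rate = 1.812/(1 + 3.153) = 0.4363 J/s.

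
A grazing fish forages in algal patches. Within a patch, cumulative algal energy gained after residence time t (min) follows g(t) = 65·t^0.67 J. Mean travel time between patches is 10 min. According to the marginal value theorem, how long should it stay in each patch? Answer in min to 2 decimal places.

Maximise g(t)/(T+t): set derivative to zero → g'(t)(T+t) = g(t).
g'(t) = 0.67·65·t^-0.33. Setting 0.67·65·t^-0.33 = 65·t^0.67/(10+t) gives 0.67(10+t) = t, so 0.33·t = 0.67×10.
t* = 0.67×10/0.33 = 20.3 min.

20.30 min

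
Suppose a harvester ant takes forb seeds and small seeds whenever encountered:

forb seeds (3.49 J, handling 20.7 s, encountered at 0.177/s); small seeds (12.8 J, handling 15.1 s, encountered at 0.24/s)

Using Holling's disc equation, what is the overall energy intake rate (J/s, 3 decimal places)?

R = (0.177×3.49 + 0.24×12.8) / (1 + 0.177×20.7 + 0.24×15.1) = 3.69/8.288 = 0.4452 J/s.

0.445 J/s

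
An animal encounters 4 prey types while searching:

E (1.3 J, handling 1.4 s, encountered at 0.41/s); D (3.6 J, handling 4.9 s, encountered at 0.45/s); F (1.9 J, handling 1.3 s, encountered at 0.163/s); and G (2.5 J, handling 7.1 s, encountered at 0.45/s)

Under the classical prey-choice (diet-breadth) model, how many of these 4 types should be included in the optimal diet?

3

Rank by E/h (J/s): F 1.46, E 0.929, D 0.735, G 0.352. Include each in turn until the next type's E/h falls below the running intake rate.
Rate on top 1: 0.2555. E: 0.929 > 0.2555 → include.
Rate on top 2: 0.4719. D: 0.735 > 0.4719 → include.
Rate on top 3: 0.6171. G: 0.352 < 0.6171 → exclude; stop.
Optimal diet: F, E, D — 3 of 4 types.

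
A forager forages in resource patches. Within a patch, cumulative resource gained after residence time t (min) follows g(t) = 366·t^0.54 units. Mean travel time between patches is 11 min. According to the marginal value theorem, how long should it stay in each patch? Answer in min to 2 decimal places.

12.91 min

By the marginal value theorem, leave when the instantaneous gain rate g'(t) equals the habitat-wide average g(t)/(T + t).
g'(t) = 0.54·366·t^-0.46. Setting 0.54·366·t^-0.46 = 366·t^0.54/(11+t) gives 0.54(11+t) = t, so 0.46·t = 0.54×11.
t* = 0.54×11/0.46 = 12.91 min.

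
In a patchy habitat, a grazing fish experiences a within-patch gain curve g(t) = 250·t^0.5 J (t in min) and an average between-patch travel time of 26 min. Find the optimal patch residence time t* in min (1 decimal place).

Optimal t* satisfies g'(t*) = g(t*)/(T + t*).
g'(t) = 0.5·250·t^-0.5. Setting 0.5·250·t^-0.5 = 250·t^0.5/(26+t) gives 0.5(26+t) = t, so 0.50·t = 0.5×26.
t* = 0.5×26/0.50 = 26 min.

26.0 min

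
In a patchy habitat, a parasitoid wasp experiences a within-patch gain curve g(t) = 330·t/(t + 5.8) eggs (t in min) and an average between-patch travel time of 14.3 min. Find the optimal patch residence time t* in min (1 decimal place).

By the marginal value theorem, leave when the instantaneous gain rate g'(t) equals the habitat-wide average g(t)/(T + t).
g'(t) = 330·5.8/(t + 5.8)². Setting 330·5.8/(t+5.8)² = 330t/[(t+5.8)(14.3+t)] gives 5.8(14.3+t) = t(t+5.8), so t² = 5.8×14.3 = 82.94.
t* = √82.94 = 9.107 min.

9.1 min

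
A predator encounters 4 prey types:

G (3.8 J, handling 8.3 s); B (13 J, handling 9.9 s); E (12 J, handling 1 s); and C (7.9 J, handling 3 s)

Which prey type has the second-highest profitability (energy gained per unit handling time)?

C

Profitability E/h (J/s): G = 3.8/8.3 = 0.458, B = 13/9.9 = 1.31, E = 12/1 = 12, C = 7.9/3 = 2.63.
Ranked: E > C > B > G.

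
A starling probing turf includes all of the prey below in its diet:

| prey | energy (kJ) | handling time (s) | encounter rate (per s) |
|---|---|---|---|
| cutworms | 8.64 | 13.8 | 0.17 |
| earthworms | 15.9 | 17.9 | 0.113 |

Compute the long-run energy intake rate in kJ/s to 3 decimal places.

R = (0.17×8.64 + 0.113×15.9) / (1 + 0.17×13.8 + 0.113×17.9) = 3.266/5.369 = 0.6082 kJ/s.

0.608 kJ/s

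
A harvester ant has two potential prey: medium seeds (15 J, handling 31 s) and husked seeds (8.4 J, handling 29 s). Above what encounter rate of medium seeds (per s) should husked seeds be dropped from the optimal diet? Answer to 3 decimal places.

Drop husked seeds once their profitability E₂/h₂ falls below the rate achievable on medium seeds alone: E₂/h₂ = λE₁/(1 + λh₁).
Solve for λ: λE₁h₂ = E₂(1 + λh₁) → λ(E₁h₂ − E₂h₁) = E₂ → λ = E₂/(E₁h₂ − E₂h₁).
λ = 8.4/(15×29 − 8.4×31) = 8.4/174.6 = 0.04811 per s.

0.048 per s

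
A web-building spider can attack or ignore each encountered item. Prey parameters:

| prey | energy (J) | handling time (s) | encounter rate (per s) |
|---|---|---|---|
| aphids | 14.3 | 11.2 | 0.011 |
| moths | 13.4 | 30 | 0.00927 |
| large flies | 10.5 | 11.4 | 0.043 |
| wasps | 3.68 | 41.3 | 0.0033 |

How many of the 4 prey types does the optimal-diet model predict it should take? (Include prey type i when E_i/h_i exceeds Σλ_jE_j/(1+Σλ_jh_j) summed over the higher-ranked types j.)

3

Profitabilities (E/h, J/s): aphids 1.28, large flies 0.921, moths 0.447, wasps 0.0891. Add prey in this order while the next type's profitability exceeds the intake rate on those already taken.
Rate on top 1: 0.14. large flies: 0.921 > 0.14 → include.
Rate on top 2: 0.3773. moths: 0.447 > 0.3773 → include.
Rate on top 3: 0.3875. wasps: 0.0891 < 0.3875 → exclude; stop.
Optimal diet: aphids, large flies, moths — 3 of 4 types.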